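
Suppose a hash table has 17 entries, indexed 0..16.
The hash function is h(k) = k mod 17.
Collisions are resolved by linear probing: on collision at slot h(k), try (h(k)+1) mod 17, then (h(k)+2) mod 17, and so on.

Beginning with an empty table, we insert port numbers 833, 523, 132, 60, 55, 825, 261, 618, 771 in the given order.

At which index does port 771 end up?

8

Insert 833: h=0, slot 0 empty → index 0.
Insert 523: h=13, slot 13 empty → index 13.
Insert 132: h=13, slot 13 occupied → index 14.
Insert 60: h=9, slot 9 empty → index 9.
Insert 55: h=4, slot 4 empty → index 4.
Insert 825: h=9, slot 9 occupied → index 10.
Insert 261: h=6, slot 6 empty → index 6.
Insert 618: h=6, slot 6 occupied → index 7.
Insert 771: h=6, slots 6,7 occupied → index 8.
Table: [833, ., ., ., 55, ., 261, 618, 771, 60, 825, ., ., 523, 132, ., .]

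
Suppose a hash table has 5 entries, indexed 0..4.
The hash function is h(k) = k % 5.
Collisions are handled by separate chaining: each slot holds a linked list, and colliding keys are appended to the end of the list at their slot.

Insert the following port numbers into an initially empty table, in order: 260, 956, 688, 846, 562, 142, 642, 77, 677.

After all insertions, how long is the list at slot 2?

260 -> bucket 0
956 -> bucket 1
688 -> bucket 3
846 -> bucket 1 (collision)
562 -> bucket 2
142 -> bucket 2 (collision)
642 -> bucket 2 (collision)
77 -> bucket 2 (collision)
677 -> bucket 2 (collision)
Final buckets:
0: 260
1: 956 -> 846
2: 562 -> 142 -> 642 -> 77 -> 677
3: 688
4: -

5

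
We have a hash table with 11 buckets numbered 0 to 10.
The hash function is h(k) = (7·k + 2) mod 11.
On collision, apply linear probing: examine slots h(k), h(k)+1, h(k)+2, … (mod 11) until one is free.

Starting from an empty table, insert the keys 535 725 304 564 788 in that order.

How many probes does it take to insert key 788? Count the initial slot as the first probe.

3

535 hashes to 7; slot 7 is free -> place at 7.
725 hashes to 6; slot 6 is free -> place at 6.
304 hashes to 7; 7 taken -> place at 8.
564 hashes to 1; slot 1 is free -> place at 1.
788 hashes to 7; 7,8 taken -> place at 9.
Table: [_, 564, _, _, _, _, 725, 535, 304, 788, _]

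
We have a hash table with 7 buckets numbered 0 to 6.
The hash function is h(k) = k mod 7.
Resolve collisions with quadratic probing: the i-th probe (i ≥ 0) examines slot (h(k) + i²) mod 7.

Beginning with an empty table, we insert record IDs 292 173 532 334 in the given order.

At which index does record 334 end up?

2

Insert 292: h=5, slot 5 empty → index 5.
Insert 173: h=5, slot 5 occupied → index 6.
Insert 532: h=0, slot 0 empty → index 0.
Insert 334: h=5, slots 5,6 occupied → index 2.
Table: [532, —, 334, —, —, 292, 173]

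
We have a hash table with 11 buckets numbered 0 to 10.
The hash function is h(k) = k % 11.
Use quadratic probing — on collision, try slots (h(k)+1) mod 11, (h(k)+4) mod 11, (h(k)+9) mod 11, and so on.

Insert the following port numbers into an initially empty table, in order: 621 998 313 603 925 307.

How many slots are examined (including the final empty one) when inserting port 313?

2

621: h=5 => slot 5
998: h=8 => slot 8
313: h=5, probe 5,6 => slot 6
603: h=9 => slot 9
925: h=1 => slot 1
307: h=10 => slot 10
Table: [., 925, ., ., ., 621, 313, ., 998, 603, 307]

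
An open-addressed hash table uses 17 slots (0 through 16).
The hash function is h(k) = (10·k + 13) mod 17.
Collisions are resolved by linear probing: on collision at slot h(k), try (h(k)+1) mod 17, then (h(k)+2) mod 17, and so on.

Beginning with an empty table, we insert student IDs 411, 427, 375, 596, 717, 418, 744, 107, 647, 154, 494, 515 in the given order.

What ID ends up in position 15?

Insert 411: h=9, slot 9 empty → index 9.
Insert 427: h=16, slot 16 empty → index 16.
Insert 375: h=6, slot 6 empty → index 6.
Insert 596: h=6, slot 6 occupied → index 7.
Insert 717: h=9, slot 9 occupied → index 10.
Insert 418: h=11, slot 11 empty → index 11.
Insert 744: h=7, slot 7 occupied → index 8.
Insert 107: h=12, slot 12 empty → index 12.
Insert 647: h=6, slots 6,7,8,9,10,11,12 occupied → index 13.
Insert 154: h=6, slots 6,7,8,9,10,11,12,13 occupied → index 14.
Insert 494: h=6, slots 6,7,8,9,10,11,12,13,14 occupied → index 15.
Insert 515: h=12, slots 12,13,14,15,16 occupied → index 0.
Table: [515, -, -, -, -, -, 375, 596, 744, 411, 717, 418, 107, 647, 154, 494, 427]

494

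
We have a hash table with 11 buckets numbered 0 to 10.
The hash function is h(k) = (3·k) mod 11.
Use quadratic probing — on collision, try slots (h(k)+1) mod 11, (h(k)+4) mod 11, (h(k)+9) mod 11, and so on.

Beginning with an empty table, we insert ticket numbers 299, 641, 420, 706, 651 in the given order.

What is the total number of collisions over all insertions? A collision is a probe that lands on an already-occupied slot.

299 hashes to 6; slot 6 is free → place at 6.
641 hashes to 9; slot 9 is free → place at 9.
420 hashes to 6; 6 taken → place at 7.
706 hashes to 6; 6,7 taken → place at 10.
651 hashes to 6; 6,7,10 taken → place at 4.
Table: [-, -, -, -, 651, -, 299, 420, -, 641, 706]

6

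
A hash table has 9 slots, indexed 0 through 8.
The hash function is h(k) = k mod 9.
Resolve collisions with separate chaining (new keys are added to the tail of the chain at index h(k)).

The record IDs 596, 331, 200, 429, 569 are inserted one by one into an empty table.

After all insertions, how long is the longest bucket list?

3

Insert 596: h=2, bucket 2 empty -> new chain.
Insert 331: h=7, bucket 7 empty -> new chain.
Insert 200: h=2, bucket 2 nonempty -> append to chain.
Insert 429: h=6, bucket 6 empty -> new chain.
Insert 569: h=2, bucket 2 nonempty -> append to chain.
Final buckets:
0: _
1: _
2: 596 -> 200 -> 569
3: _
4: _
5: _
6: 429
7: 331
8: _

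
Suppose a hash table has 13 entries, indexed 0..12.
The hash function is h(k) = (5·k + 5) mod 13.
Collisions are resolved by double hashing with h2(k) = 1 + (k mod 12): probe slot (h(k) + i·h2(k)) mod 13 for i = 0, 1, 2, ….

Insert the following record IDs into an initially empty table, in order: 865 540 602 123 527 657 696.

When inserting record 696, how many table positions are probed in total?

Insert 865: h=1, slot 1 empty -> index 1.
Insert 540: h=1, h2=1, slot 1 occupied -> index 2.
Insert 602: h=12, slot 12 empty -> index 12.
Insert 123: h=9, slot 9 empty -> index 9.
Insert 527: h=1, h2=12, slot 1 occupied -> index 0.
Insert 657: h=1, h2=10, slot 1 occupied -> index 11.
Insert 696: h=1, h2=1, slots 1,2 occupied -> index 3.
Table: [527, 865, 540, 696, ∅, ∅, ∅, ∅, ∅, 123, ∅, 657, 602]

3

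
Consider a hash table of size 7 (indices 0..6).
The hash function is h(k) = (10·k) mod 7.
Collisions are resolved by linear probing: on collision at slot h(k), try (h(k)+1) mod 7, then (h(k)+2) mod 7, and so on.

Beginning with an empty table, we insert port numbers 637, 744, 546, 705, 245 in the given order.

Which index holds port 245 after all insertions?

637: h=0 -> slot 0
744: h=6 -> slot 6
546: h=0, probe 0,1 -> slot 1
705: h=1, probe 1,2 -> slot 2
245: h=0, probe 0,1,2,3 -> slot 3
Table: [637, 546, 705, 245, -, -, 744]

3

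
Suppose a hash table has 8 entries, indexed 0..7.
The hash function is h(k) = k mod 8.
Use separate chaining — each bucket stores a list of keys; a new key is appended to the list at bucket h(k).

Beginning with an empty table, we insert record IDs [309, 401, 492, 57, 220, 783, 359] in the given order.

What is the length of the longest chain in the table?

2

309 → bucket 5
401 → bucket 1
492 → bucket 4
57 → bucket 1 (collision)
220 → bucket 4 (collision)
783 → bucket 7
359 → bucket 7 (collision)
Final buckets:
0: -
1: 401 -> 57
2: -
3: -
4: 492 -> 220
5: 309
6: -
7: 783 -> 359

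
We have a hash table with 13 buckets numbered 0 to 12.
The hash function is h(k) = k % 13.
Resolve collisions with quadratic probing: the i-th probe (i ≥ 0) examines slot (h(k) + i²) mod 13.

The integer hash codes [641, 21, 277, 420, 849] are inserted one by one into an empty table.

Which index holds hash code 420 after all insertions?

0

641: h=4 => slot 4
21: h=8 => slot 8
277: h=4, probe 4,5 => slot 5
420: h=4, probe 4,5,8,0 => slot 0
849: h=4, probe 4,5,8,0,7 => slot 7
Table: [420, —, —, —, 641, 277, —, 849, 21, —, —, —, —]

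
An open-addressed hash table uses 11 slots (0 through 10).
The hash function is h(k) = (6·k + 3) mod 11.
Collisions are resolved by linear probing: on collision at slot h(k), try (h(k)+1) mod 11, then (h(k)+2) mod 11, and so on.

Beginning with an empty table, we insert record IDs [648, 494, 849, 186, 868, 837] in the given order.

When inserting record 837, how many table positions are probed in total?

Insert 648: h=8, slot 8 empty => index 8.
Insert 494: h=8, slot 8 occupied => index 9.
Insert 849: h=4, slot 4 empty => index 4.
Insert 186: h=8, slots 8,9 occupied => index 10.
Insert 868: h=8, slots 8,9,10 occupied => index 0.
Insert 837: h=9, slots 9,10,0 occupied => index 1.
Table: [868, 837, ., ., 849, ., ., ., 648, 494, 186]

4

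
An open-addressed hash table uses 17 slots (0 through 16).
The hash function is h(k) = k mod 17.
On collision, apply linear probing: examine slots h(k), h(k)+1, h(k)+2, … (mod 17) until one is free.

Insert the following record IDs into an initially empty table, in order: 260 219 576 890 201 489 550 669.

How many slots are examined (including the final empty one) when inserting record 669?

260 hashes to 5; slot 5 is free → place at 5.
219 hashes to 15; slot 15 is free → place at 15.
576 hashes to 15; 15 taken → place at 16.
890 hashes to 6; slot 6 is free → place at 6.
201 hashes to 14; slot 14 is free → place at 14.
489 hashes to 13; slot 13 is free → place at 13.
550 hashes to 6; 6 taken → place at 7.
669 hashes to 6; 6,7 taken → place at 8.
Table: [., ., ., ., ., 260, 890, 550, 669, ., ., ., ., 489, 201, 219, 576]

3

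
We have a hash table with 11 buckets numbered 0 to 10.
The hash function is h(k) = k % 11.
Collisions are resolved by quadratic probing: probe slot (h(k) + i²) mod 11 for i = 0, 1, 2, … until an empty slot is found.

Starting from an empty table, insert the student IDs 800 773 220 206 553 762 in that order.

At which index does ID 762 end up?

7

800: h=8 → slot 8
773: h=3 → slot 3
220: h=0 → slot 0
206: h=8, probe 8,9 → slot 9
553: h=3, probe 3,4 → slot 4
762: h=3, probe 3,4,7 → slot 7
Table: [220, ., ., 773, 553, ., ., 762, 800, 206, .]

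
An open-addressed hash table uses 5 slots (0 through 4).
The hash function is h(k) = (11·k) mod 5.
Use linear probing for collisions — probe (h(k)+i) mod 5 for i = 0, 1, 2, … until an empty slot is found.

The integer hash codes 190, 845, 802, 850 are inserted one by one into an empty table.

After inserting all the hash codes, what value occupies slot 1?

Insert 190: h=0, slot 0 empty -> index 0.
Insert 845: h=0, slot 0 occupied -> index 1.
Insert 802: h=2, slot 2 empty -> index 2.
Insert 850: h=0, slots 0,1,2 occupied -> index 3.
Table: [190, 845, 802, 850, -]

845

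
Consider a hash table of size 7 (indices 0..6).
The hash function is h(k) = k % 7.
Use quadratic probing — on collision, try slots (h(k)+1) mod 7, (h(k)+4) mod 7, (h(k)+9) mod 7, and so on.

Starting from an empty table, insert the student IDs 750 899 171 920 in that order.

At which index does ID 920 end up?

0

750 hashes to 1; slot 1 is free -> place at 1.
899 hashes to 3; slot 3 is free -> place at 3.
171 hashes to 3; 3 taken -> place at 4.
920 hashes to 3; 3,4 taken -> place at 0.
Table: [920, 750, —, 899, 171, —, —]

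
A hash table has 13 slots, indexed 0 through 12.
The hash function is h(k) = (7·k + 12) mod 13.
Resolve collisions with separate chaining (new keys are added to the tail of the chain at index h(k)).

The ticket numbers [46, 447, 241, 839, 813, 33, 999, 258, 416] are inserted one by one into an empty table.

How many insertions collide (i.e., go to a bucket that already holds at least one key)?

46 → bucket 9
447 → bucket 8
241 → bucket 9 (collision)
839 → bucket 9 (collision)
813 → bucket 9 (collision)
33 → bucket 9 (collision)
999 → bucket 11
258 → bucket 11 (collision)
416 → bucket 12
Final buckets:
0: ∅
1: ∅
2: ∅
3: ∅
4: ∅
5: ∅
6: ∅
7: ∅
8: 447
9: 46 -> 241 -> 839 -> 813 -> 33
10: ∅
11: 999 -> 258
12: 416

5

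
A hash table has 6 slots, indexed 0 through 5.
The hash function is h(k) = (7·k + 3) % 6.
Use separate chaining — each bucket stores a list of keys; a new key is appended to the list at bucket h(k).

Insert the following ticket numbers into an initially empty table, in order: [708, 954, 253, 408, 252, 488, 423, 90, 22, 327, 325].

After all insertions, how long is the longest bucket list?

708 -> bucket 3
954 -> bucket 3 (collision)
253 -> bucket 4
408 -> bucket 3 (collision)
252 -> bucket 3 (collision)
488 -> bucket 5
423 -> bucket 0
90 -> bucket 3 (collision)
22 -> bucket 1
327 -> bucket 0 (collision)
325 -> bucket 4 (collision)
Final buckets:
0: 423 -> 327
1: 22
2: -
3: 708 -> 954 -> 408 -> 252 -> 90
4: 253 -> 325
5: 488

5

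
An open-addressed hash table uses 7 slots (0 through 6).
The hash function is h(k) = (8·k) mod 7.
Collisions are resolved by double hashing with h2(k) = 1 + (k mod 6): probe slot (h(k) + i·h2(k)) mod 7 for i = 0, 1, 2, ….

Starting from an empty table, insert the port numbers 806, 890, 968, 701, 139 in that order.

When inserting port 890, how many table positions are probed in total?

806: h=1 => slot 1
890: h=1, h2=3, probe 1,4 => slot 4
968: h=2 => slot 2
701: h=1, h2=6, probe 1,0 => slot 0
139: h=6 => slot 6
Table: [701, 806, 968, —, 890, —, 139]

2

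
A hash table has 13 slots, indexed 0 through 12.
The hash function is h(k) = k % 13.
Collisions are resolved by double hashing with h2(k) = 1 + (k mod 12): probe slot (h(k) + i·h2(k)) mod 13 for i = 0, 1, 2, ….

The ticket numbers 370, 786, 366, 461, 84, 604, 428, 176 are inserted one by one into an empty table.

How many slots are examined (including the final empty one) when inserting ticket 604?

2

Insert 370: h=6, slot 6 empty => index 6.
Insert 786: h=6, h2=7, slot 6 occupied => index 0.
Insert 366: h=2, slot 2 empty => index 2.
Insert 461: h=6, h2=6, slot 6 occupied => index 12.
Insert 84: h=6, h2=1, slot 6 occupied => index 7.
Insert 604: h=6, h2=5, slot 6 occupied => index 11.
Insert 428: h=12, h2=9, slot 12 occupied => index 8.
Insert 176: h=7, h2=9, slot 7 occupied => index 3.
Table: [786, ∅, 366, 176, ∅, ∅, 370, 84, 428, ∅, ∅, 604, 461]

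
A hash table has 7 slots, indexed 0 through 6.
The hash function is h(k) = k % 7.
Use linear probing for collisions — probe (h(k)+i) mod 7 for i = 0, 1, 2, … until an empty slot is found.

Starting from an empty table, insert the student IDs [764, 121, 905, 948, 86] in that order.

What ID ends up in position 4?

948

764: h=1 -> slot 1
121: h=2 -> slot 2
905: h=2, probe 2,3 -> slot 3
948: h=3, probe 3,4 -> slot 4
86: h=2, probe 2,3,4,5 -> slot 5
Table: [., 764, 121, 905, 948, 86, .]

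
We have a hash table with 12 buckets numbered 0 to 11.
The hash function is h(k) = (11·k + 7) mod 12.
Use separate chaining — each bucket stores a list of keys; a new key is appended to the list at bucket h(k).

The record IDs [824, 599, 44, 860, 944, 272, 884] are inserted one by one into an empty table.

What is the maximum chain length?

Insert 824: h=11, bucket 11 empty → new chain.
Insert 599: h=8, bucket 8 empty → new chain.
Insert 44: h=11, bucket 11 nonempty → append to chain.
Insert 860: h=11, bucket 11 nonempty → append to chain.
Insert 944: h=11, bucket 11 nonempty → append to chain.
Insert 272: h=11, bucket 11 nonempty → append to chain.
Insert 884: h=11, bucket 11 nonempty → append to chain.
Final buckets:
0: -
1: -
2: -
3: -
4: -
5: -
6: -
7: -
8: 599
9: -
10: -
11: 824 -> 44 -> 860 -> 944 -> 272 -> 884

6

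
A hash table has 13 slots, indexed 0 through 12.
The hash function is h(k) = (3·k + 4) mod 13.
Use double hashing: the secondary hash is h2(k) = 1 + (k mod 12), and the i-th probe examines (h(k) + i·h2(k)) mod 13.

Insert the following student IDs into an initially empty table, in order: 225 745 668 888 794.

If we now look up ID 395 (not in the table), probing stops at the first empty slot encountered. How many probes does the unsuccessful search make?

225: h=3 => slot 3
745: h=3, h2=2, probe 3,5 => slot 5
668: h=6 => slot 6
888: h=3, h2=1, probe 3,4 => slot 4
794: h=7 => slot 7
Table: [_, _, _, 225, 888, 745, 668, 794, _, _, _, _, _]
Lookup 395: h=6, h2=12, probe 6,5,4,3,2 → slot 2 empty, not found.

5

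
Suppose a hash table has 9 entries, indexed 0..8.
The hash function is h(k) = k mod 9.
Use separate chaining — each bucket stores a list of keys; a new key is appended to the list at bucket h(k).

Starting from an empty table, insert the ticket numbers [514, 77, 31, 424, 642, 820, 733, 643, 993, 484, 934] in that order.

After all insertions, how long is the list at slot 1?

3

514 → bucket 1
77 → bucket 5
31 → bucket 4
424 → bucket 1 (collision)
642 → bucket 3
820 → bucket 1 (collision)
733 → bucket 4 (collision)
643 → bucket 4 (collision)
993 → bucket 3 (collision)
484 → bucket 7
934 → bucket 7 (collision)
Final buckets:
0: ∅
1: 514 -> 424 -> 820
2: ∅
3: 642 -> 993
4: 31 -> 733 -> 643
5: 77
6: ∅
7: 484 -> 934
8: ∅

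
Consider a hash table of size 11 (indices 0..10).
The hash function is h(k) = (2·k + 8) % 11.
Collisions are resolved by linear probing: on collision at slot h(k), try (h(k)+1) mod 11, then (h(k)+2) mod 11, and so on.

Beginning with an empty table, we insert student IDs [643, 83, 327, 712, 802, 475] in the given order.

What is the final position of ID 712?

3

Insert 643: h=7, slot 7 empty => index 7.
Insert 83: h=9, slot 9 empty => index 9.
Insert 327: h=2, slot 2 empty => index 2.
Insert 712: h=2, slot 2 occupied => index 3.
Insert 802: h=6, slot 6 empty => index 6.
Insert 475: h=1, slot 1 empty => index 1.
Table: [-, 475, 327, 712, -, -, 802, 643, -, 83, -]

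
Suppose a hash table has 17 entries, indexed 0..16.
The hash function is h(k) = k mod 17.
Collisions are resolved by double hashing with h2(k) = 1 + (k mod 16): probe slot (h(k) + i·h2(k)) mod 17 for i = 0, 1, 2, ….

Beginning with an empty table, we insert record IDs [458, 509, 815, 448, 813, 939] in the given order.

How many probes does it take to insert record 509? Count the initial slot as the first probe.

2

458 hashes to 16; slot 16 is free => place at 16.
509 hashes to 16, h2=14; 16 taken => place at 13.
815 hashes to 16, h2=16; 16 taken => place at 15.
448 hashes to 6; slot 6 is free => place at 6.
813 hashes to 14; slot 14 is free => place at 14.
939 hashes to 4; slot 4 is free => place at 4.
Table: [—, —, —, —, 939, —, 448, —, —, —, —, —, —, 509, 813, 815, 458]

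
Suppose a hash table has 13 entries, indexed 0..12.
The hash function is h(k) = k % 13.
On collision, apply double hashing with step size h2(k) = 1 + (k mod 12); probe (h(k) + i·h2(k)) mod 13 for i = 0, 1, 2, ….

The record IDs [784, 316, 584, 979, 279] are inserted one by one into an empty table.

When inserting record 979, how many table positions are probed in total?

784 hashes to 4; slot 4 is free → place at 4.
316 hashes to 4, h2=5; 4 taken → place at 9.
584 hashes to 12; slot 12 is free → place at 12.
979 hashes to 4, h2=8; 4,12 taken → place at 7.
279 hashes to 6; slot 6 is free → place at 6.
Table: [∅, ∅, ∅, ∅, 784, ∅, 279, 979, ∅, 316, ∅, ∅, 584]

3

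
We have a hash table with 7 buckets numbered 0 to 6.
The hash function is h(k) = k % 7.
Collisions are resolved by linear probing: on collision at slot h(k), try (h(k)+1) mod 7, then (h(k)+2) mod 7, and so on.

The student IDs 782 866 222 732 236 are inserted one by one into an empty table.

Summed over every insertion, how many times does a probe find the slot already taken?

Insert 782: h=5, slot 5 empty => index 5.
Insert 866: h=5, slot 5 occupied => index 6.
Insert 222: h=5, slots 5,6 occupied => index 0.
Insert 732: h=4, slot 4 empty => index 4.
Insert 236: h=5, slots 5,6,0 occupied => index 1.
Table: [222, 236, -, -, 732, 782, 866]

6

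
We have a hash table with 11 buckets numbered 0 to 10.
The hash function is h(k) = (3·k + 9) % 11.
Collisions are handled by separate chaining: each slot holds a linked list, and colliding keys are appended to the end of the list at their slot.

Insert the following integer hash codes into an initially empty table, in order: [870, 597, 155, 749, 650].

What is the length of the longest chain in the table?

870 → bucket 1
597 → bucket 7
155 → bucket 1 (collision)
749 → bucket 1 (collision)
650 → bucket 1 (collision)
Final buckets:
0: -
1: 870 -> 155 -> 749 -> 650
2: -
3: -
4: -
5: -
6: -
7: 597
8: -
9: -
10: -

4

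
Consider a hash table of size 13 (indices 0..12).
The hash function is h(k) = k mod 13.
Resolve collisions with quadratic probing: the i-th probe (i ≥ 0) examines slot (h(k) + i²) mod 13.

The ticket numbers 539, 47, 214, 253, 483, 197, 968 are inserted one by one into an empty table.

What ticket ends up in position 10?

Insert 539: h=6, slot 6 empty => index 6.
Insert 47: h=8, slot 8 empty => index 8.
Insert 214: h=6, slot 6 occupied => index 7.
Insert 253: h=6, slots 6,7 occupied => index 10.
Insert 483: h=2, slot 2 empty => index 2.
Insert 197: h=2, slot 2 occupied => index 3.
Insert 968: h=6, slots 6,7,10,2 occupied => index 9.
Table: [., ., 483, 197, ., ., 539, 214, 47, 968, 253, ., .]

253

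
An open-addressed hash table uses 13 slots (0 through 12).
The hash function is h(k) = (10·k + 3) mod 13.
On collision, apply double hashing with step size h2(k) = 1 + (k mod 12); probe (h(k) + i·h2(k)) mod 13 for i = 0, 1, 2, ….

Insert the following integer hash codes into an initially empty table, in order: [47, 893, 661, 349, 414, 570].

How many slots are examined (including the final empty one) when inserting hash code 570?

47 hashes to 5; slot 5 is free => place at 5.
893 hashes to 2; slot 2 is free => place at 2.
661 hashes to 9; slot 9 is free => place at 9.
349 hashes to 9, h2=2; 9 taken => place at 11.
414 hashes to 9, h2=7; 9 taken => place at 3.
570 hashes to 9, h2=7; 9,3 taken => place at 10.
Table: [-, -, 893, 414, -, 47, -, -, -, 661, 570, 349, -]

3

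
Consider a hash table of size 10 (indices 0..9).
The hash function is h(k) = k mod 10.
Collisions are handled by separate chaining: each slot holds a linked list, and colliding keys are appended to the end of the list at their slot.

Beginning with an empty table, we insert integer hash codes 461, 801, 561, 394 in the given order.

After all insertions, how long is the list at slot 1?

3

461 -> bucket 1
801 -> bucket 1 (collision)
561 -> bucket 1 (collision)
394 -> bucket 4
Final buckets:
0: —
1: 461 -> 801 -> 561
2: —
3: —
4: 394
5: —
6: —
7: —
8: —
9: —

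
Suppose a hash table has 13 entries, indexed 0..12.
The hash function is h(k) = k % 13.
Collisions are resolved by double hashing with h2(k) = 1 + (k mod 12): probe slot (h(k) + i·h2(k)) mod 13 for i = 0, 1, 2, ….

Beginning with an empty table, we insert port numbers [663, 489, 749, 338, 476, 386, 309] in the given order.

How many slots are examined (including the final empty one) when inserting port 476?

2

663: h=0 → slot 0
489: h=8 → slot 8
749: h=8, h2=6, probe 8,1 → slot 1
338: h=0, h2=3, probe 0,3 → slot 3
476: h=8, h2=9, probe 8,4 → slot 4
386: h=9 → slot 9
309: h=10 → slot 10
Table: [663, 749, -, 338, 476, -, -, -, 489, 386, 309, -, -]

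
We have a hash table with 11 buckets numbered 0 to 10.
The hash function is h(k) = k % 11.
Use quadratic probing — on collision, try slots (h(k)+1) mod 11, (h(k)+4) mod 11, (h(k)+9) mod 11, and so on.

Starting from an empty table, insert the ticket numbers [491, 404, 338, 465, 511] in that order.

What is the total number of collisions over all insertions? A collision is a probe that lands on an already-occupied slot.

1

491: h=7 → slot 7
404: h=8 → slot 8
338: h=8, probe 8,9 → slot 9
465: h=3 → slot 3
511: h=5 → slot 5
Table: [_, _, _, 465, _, 511, _, 491, 404, 338, _]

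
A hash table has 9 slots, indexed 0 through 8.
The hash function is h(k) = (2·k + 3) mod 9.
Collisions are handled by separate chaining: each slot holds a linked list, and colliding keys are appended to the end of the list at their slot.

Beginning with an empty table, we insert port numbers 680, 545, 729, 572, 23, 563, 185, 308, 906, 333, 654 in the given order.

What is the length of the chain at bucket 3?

2

680 -> bucket 4
545 -> bucket 4 (collision)
729 -> bucket 3
572 -> bucket 4 (collision)
23 -> bucket 4 (collision)
563 -> bucket 4 (collision)
185 -> bucket 4 (collision)
308 -> bucket 7
906 -> bucket 6
333 -> bucket 3 (collision)
654 -> bucket 6 (collision)
Final buckets:
0: -
1: -
2: -
3: 729 -> 333
4: 680 -> 545 -> 572 -> 23 -> 563 -> 185
5: -
6: 906 -> 654
7: 308
8: -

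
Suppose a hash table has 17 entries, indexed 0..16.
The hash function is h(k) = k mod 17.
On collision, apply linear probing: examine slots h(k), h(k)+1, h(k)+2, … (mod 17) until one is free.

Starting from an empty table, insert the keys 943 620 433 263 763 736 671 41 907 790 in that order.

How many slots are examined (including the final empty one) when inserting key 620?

2

Insert 943: h=8, slot 8 empty -> index 8.
Insert 620: h=8, slot 8 occupied -> index 9.
Insert 433: h=8, slots 8,9 occupied -> index 10.
Insert 263: h=8, slots 8,9,10 occupied -> index 11.
Insert 763: h=15, slot 15 empty -> index 15.
Insert 736: h=5, slot 5 empty -> index 5.
Insert 671: h=8, slots 8,9,10,11 occupied -> index 12.
Insert 41: h=7, slot 7 empty -> index 7.
Insert 907: h=6, slot 6 empty -> index 6.
Insert 790: h=8, slots 8,9,10,11,12 occupied -> index 13.
Table: [—, —, —, —, —, 736, 907, 41, 943, 620, 433, 263, 671, 790, —, 763, —]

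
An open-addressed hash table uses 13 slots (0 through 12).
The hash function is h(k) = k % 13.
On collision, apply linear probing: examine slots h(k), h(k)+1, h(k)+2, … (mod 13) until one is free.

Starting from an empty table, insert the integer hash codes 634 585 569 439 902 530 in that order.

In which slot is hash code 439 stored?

12

Insert 634: h=10, slot 10 empty → index 10.
Insert 585: h=0, slot 0 empty → index 0.
Insert 569: h=10, slot 10 occupied → index 11.
Insert 439: h=10, slots 10,11 occupied → index 12.
Insert 902: h=5, slot 5 empty → index 5.
Insert 530: h=10, slots 10,11,12,0 occupied → index 1.
Table: [585, 530, _, _, _, 902, _, _, _, _, 634, 569, 439]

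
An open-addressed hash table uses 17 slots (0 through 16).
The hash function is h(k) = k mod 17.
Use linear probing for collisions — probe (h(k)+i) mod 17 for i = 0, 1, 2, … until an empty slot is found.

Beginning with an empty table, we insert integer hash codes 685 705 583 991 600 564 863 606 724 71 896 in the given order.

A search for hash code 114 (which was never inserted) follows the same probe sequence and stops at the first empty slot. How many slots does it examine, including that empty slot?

3

685: h=5 -> slot 5
705: h=8 -> slot 8
583: h=5, probe 5,6 -> slot 6
991: h=5, probe 5,6,7 -> slot 7
600: h=5, probe 5,6,7,8,9 -> slot 9
564: h=3 -> slot 3
863: h=13 -> slot 13
606: h=11 -> slot 11
724: h=10 -> slot 10
71: h=3, probe 3,4 -> slot 4
896: h=12 -> slot 12
Table: [_, _, _, 564, 71, 685, 583, 991, 705, 600, 724, 606, 896, 863, _, _, _]
Lookup 114: h=12, probe 12,13,14 → slot 14 empty, not found.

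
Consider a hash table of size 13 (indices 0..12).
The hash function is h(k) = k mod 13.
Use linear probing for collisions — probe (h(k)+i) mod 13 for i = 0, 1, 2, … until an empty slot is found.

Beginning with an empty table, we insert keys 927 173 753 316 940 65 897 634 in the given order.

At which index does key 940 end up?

7

927: h=4 -> slot 4
173: h=4, probe 4,5 -> slot 5
753: h=12 -> slot 12
316: h=4, probe 4,5,6 -> slot 6
940: h=4, probe 4,5,6,7 -> slot 7
65: h=0 -> slot 0
897: h=0, probe 0,1 -> slot 1
634: h=10 -> slot 10
Table: [65, 897, ., ., 927, 173, 316, 940, ., ., 634, ., 753]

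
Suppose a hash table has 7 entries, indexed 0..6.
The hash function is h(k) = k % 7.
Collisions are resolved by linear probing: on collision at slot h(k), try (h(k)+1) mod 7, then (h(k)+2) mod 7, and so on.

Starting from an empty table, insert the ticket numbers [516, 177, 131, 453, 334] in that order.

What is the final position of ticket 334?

516: h=5 -> slot 5
177: h=2 -> slot 2
131: h=5, probe 5,6 -> slot 6
453: h=5, probe 5,6,0 -> slot 0
334: h=5, probe 5,6,0,1 -> slot 1
Table: [453, 334, 177, ∅, ∅, 516, 131]

1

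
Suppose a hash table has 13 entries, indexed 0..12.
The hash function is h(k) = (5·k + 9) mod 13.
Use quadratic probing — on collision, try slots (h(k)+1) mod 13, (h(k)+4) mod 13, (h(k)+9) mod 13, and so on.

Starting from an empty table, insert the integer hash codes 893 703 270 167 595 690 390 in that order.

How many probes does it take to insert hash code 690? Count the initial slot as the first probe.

893: h=2 -> slot 2
703: h=1 -> slot 1
270: h=7 -> slot 7
167: h=12 -> slot 12
595: h=7, probe 7,8 -> slot 8
690: h=1, probe 1,2,5 -> slot 5
390: h=9 -> slot 9
Table: [—, 703, 893, —, —, 690, —, 270, 595, 390, —, —, 167]

3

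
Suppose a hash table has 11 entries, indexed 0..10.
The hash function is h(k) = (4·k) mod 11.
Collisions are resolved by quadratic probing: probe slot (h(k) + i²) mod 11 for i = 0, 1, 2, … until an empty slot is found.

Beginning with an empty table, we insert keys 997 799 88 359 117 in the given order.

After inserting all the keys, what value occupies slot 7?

997: h=6 → slot 6
799: h=6, probe 6,7 → slot 7
88: h=0 → slot 0
359: h=6, probe 6,7,10 → slot 10
117: h=6, probe 6,7,10,4 → slot 4
Table: [88, —, —, —, 117, —, 997, 799, —, —, 359]

799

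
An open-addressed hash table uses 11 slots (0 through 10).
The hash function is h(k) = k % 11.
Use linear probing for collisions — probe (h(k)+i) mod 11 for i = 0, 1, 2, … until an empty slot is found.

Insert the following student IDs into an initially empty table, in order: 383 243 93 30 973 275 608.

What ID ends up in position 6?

973

383 hashes to 9; slot 9 is free → place at 9.
243 hashes to 1; slot 1 is free → place at 1.
93 hashes to 5; slot 5 is free → place at 5.
30 hashes to 8; slot 8 is free → place at 8.
973 hashes to 5; 5 taken → place at 6.
275 hashes to 0; slot 0 is free → place at 0.
608 hashes to 3; slot 3 is free → place at 3.
Table: [275, 243, _, 608, _, 93, 973, _, 30, 383, _]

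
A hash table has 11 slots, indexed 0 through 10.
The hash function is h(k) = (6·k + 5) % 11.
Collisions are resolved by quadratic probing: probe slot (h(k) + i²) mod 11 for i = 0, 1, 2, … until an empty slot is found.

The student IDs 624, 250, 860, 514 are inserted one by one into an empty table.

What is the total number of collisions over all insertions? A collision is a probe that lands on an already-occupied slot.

624 hashes to 9; slot 9 is free -> place at 9.
250 hashes to 9; 9 taken -> place at 10.
860 hashes to 6; slot 6 is free -> place at 6.
514 hashes to 9; 9,10 taken -> place at 2.
Table: [., ., 514, ., ., ., 860, ., ., 624, 250]

3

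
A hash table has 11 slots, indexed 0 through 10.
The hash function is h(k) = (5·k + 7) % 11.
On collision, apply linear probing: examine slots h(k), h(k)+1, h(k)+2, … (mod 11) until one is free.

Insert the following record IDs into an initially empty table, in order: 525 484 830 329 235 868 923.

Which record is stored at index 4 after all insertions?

868

525: h=3 => slot 3
484: h=7 => slot 7
830: h=10 => slot 10
329: h=2 => slot 2
235: h=5 => slot 5
868: h=2, probe 2,3,4 => slot 4
923: h=2, probe 2,3,4,5,6 => slot 6
Table: [-, -, 329, 525, 868, 235, 923, 484, -, -, 830]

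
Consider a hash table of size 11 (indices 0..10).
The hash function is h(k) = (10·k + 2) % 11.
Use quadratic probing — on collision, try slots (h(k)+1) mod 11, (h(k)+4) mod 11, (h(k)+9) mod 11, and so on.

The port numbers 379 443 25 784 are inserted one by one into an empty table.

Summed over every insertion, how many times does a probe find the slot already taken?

3

379 hashes to 8; slot 8 is free -> place at 8.
443 hashes to 10; slot 10 is free -> place at 10.
25 hashes to 10; 10 taken -> place at 0.
784 hashes to 10; 10,0 taken -> place at 3.
Table: [25, —, —, 784, —, —, —, —, 379, —, 443]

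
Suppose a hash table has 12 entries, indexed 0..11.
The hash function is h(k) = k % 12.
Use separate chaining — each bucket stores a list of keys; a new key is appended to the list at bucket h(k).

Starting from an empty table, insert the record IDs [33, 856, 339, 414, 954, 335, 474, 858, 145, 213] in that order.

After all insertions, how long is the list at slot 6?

Insert 33: h=9, bucket 9 empty → new chain.
Insert 856: h=4, bucket 4 empty → new chain.
Insert 339: h=3, bucket 3 empty → new chain.
Insert 414: h=6, bucket 6 empty → new chain.
Insert 954: h=6, bucket 6 nonempty → append to chain.
Insert 335: h=11, bucket 11 empty → new chain.
Insert 474: h=6, bucket 6 nonempty → append to chain.
Insert 858: h=6, bucket 6 nonempty → append to chain.
Insert 145: h=1, bucket 1 empty → new chain.
Insert 213: h=9, bucket 9 nonempty → append to chain.
Final buckets:
0: -
1: 145
2: -
3: 339
4: 856
5: -
6: 414 -> 954 -> 474 -> 858
7: -
8: -
9: 33 -> 213
10: -
11: 335

4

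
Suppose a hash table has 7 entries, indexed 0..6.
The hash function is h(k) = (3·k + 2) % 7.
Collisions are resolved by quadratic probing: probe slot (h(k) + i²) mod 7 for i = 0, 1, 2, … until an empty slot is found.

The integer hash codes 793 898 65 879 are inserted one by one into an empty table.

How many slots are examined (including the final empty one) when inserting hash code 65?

Insert 793: h=1, slot 1 empty -> index 1.
Insert 898: h=1, slot 1 occupied -> index 2.
Insert 65: h=1, slots 1,2 occupied -> index 5.
Insert 879: h=0, slot 0 empty -> index 0.
Table: [879, 793, 898, —, —, 65, —]

3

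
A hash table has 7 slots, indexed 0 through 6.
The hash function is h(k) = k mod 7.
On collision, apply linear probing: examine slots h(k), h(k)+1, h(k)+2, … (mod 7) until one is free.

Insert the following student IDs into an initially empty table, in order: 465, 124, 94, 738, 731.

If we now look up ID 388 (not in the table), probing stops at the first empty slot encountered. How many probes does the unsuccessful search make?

6

Insert 465: h=3, slot 3 empty -> index 3.
Insert 124: h=5, slot 5 empty -> index 5.
Insert 94: h=3, slot 3 occupied -> index 4.
Insert 738: h=3, slots 3,4,5 occupied -> index 6.
Insert 731: h=3, slots 3,4,5,6 occupied -> index 0.
Table: [731, —, —, 465, 94, 124, 738]
Lookup 388: h=3, probe 3,4,5,6,0,1 → slot 1 empty, not found.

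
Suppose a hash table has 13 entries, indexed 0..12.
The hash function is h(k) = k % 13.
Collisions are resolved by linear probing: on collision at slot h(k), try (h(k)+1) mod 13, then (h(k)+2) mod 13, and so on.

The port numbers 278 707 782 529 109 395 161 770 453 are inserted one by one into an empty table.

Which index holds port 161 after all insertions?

10

278 hashes to 5; slot 5 is free => place at 5.
707 hashes to 5; 5 taken => place at 6.
782 hashes to 2; slot 2 is free => place at 2.
529 hashes to 9; slot 9 is free => place at 9.
109 hashes to 5; 5,6 taken => place at 7.
395 hashes to 5; 5,6,7 taken => place at 8.
161 hashes to 5; 5,6,7,8,9 taken => place at 10.
770 hashes to 3; slot 3 is free => place at 3.
453 hashes to 11; slot 11 is free => place at 11.
Table: [_, _, 782, 770, _, 278, 707, 109, 395, 529, 161, 453, _]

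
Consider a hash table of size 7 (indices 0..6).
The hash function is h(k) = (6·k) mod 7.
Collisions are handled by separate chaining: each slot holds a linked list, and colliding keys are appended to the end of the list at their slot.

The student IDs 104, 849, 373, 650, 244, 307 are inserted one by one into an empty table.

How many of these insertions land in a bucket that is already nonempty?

Insert 104: h=1, bucket 1 empty → new chain.
Insert 849: h=5, bucket 5 empty → new chain.
Insert 373: h=5, bucket 5 nonempty → append to chain.
Insert 650: h=1, bucket 1 nonempty → append to chain.
Insert 244: h=1, bucket 1 nonempty → append to chain.
Insert 307: h=1, bucket 1 nonempty → append to chain.
Final buckets:
0: —
1: 104 -> 650 -> 244 -> 307
2: —
3: —
4: —
5: 849 -> 373
6: —

4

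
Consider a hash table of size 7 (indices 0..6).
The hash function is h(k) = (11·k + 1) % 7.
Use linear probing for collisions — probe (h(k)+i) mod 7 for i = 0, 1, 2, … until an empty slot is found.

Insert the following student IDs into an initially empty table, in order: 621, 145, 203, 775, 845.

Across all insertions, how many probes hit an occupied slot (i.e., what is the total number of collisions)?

9

621 hashes to 0; slot 0 is free => place at 0.
145 hashes to 0; 0 taken => place at 1.
203 hashes to 1; 1 taken => place at 2.
775 hashes to 0; 0,1,2 taken => place at 3.
845 hashes to 0; 0,1,2,3 taken => place at 4.
Table: [621, 145, 203, 775, 845, _, _]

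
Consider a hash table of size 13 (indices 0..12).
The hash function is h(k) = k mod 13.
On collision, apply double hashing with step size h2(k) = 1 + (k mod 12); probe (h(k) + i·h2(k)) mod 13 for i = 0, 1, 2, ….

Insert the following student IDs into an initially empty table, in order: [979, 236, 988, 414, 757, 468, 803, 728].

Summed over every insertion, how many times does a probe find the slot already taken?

979: h=4 => slot 4
236: h=2 => slot 2
988: h=0 => slot 0
414: h=11 => slot 11
757: h=3 => slot 3
468: h=0, h2=1, probe 0,1 => slot 1
803: h=10 => slot 10
728: h=0, h2=9, probe 0,9 => slot 9
Table: [988, 468, 236, 757, 979, -, -, -, -, 728, 803, 414, -]

2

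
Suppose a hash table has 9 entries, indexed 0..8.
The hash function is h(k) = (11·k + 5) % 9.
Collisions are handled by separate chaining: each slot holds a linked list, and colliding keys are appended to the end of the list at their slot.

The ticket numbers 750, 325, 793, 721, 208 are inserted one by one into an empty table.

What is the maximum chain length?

4

Insert 750: h=2, bucket 2 empty → new chain.
Insert 325: h=7, bucket 7 empty → new chain.
Insert 793: h=7, bucket 7 nonempty → append to chain.
Insert 721: h=7, bucket 7 nonempty → append to chain.
Insert 208: h=7, bucket 7 nonempty → append to chain.
Final buckets:
0: ∅
1: ∅
2: 750
3: ∅
4: ∅
5: ∅
6: ∅
7: 325 -> 793 -> 721 -> 208
8: ∅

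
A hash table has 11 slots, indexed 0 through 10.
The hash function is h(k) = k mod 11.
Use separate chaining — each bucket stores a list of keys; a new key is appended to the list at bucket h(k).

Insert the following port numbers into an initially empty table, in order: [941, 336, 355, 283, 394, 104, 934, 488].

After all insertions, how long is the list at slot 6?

2

941 → bucket 6
336 → bucket 6 (collision)
355 → bucket 3
283 → bucket 8
394 → bucket 9
104 → bucket 5
934 → bucket 10
488 → bucket 4
Final buckets:
0: _
1: _
2: _
3: 355
4: 488
5: 104
6: 941 -> 336
7: _
8: 283
9: 394
10: 934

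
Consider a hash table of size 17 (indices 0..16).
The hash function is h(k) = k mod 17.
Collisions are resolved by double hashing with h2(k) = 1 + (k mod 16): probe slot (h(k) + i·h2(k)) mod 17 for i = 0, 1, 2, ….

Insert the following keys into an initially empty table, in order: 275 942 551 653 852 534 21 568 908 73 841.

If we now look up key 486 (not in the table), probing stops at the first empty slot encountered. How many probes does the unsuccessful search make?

2

275 hashes to 3; slot 3 is free -> place at 3.
942 hashes to 7; slot 7 is free -> place at 7.
551 hashes to 7, h2=8; 7 taken -> place at 15.
653 hashes to 7, h2=14; 7 taken -> place at 4.
852 hashes to 2; slot 2 is free -> place at 2.
534 hashes to 7, h2=7; 7 taken -> place at 14.
21 hashes to 4, h2=6; 4 taken -> place at 10.
568 hashes to 7, h2=9; 7 taken -> place at 16.
908 hashes to 7, h2=13; 7,3,16 taken -> place at 12.
73 hashes to 5; slot 5 is free -> place at 5.
841 hashes to 8; slot 8 is free -> place at 8.
Table: [_, _, 852, 275, 653, 73, _, 942, 841, _, 21, _, 908, _, 534, 551, 568]
Lookup 486: h=10, h2=7, probe 10,0 → slot 0 empty, not found.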